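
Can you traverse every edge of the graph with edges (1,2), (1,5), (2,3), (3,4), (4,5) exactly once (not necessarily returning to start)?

Step 1: Find the degree of each vertex:
  deg(1) = 2
  deg(2) = 2
  deg(3) = 2
  deg(4) = 2
  deg(5) = 2

Step 2: Count vertices with odd degree:
  All vertices have even degree (0 odd-degree vertices)

Step 3: Apply Euler's theorem:
  - Eulerian circuit exists iff graph is connected and all vertices have even degree
  - Eulerian path exists iff graph is connected and has 0 or 2 odd-degree vertices

Graph is connected with 0 odd-degree vertices.
Both Eulerian circuit and Eulerian path exist.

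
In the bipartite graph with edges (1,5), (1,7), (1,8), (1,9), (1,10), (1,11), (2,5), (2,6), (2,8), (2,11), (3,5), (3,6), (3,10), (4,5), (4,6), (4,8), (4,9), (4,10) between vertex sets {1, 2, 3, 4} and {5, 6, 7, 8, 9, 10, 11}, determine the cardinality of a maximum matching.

Step 1: List the neighbors of each left vertex:
  1: 5, 7, 8, 9, 10, 11
  2: 5, 6, 8, 11
  3: 5, 6, 10
  4: 5, 6, 8, 9, 10

Step 2: Greedily match left vertices, then look for augmenting paths:
  Match 1 -- 5
  Match 2 -- 6
  Match 3 -- 10
  Match 4 -- 8
  No augmenting path remains.

Step 3: Verify this is maximum:
  Matching size 4 = min(|L|, |R|) = min(4, 7), which is an upper bound, so this matching is maximum.

Maximum matching: {(1,5), (2,6), (3,10), (4,8)}
Size: 4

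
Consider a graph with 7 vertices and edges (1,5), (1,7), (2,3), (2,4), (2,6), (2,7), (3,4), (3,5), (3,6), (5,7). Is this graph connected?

Step 1: Build adjacency list from edges:
  1: 5, 7
  2: 3, 4, 6, 7
  3: 2, 4, 5, 6
  4: 2, 3
  5: 1, 3, 7
  6: 2, 3
  7: 1, 2, 5

Step 2: Run BFS/DFS from vertex 1:
  Visited: {1, 5, 7, 3, 2, 4, 6}
  Reached 7 of 7 vertices

Step 3: All 7 vertices reached from vertex 1, so the graph is connected.
Answer: Yes, the graph is connected.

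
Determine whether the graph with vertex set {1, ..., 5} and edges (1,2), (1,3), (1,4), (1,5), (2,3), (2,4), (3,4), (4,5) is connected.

Step 1: Build adjacency list from edges:
  1: 2, 3, 4, 5
  2: 1, 3, 4
  3: 1, 2, 4
  4: 1, 2, 3, 5
  5: 1, 4

Step 2: Run BFS/DFS from vertex 1:
  Visited: {1, 2, 3, 4, 5}
  Reached 5 of 5 vertices

Step 3: All 5 vertices reached from vertex 1, so the graph is connected.
Answer: Yes, the graph is connected.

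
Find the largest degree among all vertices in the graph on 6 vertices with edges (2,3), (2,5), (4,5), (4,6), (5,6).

Step 1: Count edges incident to each vertex:
  deg(1) = 0 (neighbors: none)
  deg(2) = 2 (neighbors: 3, 5)
  deg(3) = 1 (neighbors: 2)
  deg(4) = 2 (neighbors: 5, 6)
  deg(5) = 3 (neighbors: 2, 4, 6)
  deg(6) = 2 (neighbors: 4, 5)

Step 2: Find maximum:
  max(0, 2, 1, 2, 3, 2) = 3 (vertex 5)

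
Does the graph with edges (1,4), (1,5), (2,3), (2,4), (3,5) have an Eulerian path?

Step 1: Find the degree of each vertex:
  deg(1) = 2
  deg(2) = 2
  deg(3) = 2
  deg(4) = 2
  deg(5) = 2

Step 2: Count vertices with odd degree:
  All vertices have even degree (0 odd-degree vertices)

Step 3: Apply Euler's theorem:
  - Eulerian circuit exists iff graph is connected and all vertices have even degree
  - Eulerian path exists iff graph is connected and has 0 or 2 odd-degree vertices

Graph is connected with 0 odd-degree vertices.
Both Eulerian circuit and Eulerian path exist.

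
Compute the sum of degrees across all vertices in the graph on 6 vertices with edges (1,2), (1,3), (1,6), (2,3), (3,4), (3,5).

Step 1: Count edges incident to each vertex:
  deg(1) = 3 (neighbors: 2, 3, 6)
  deg(2) = 2 (neighbors: 1, 3)
  deg(3) = 4 (neighbors: 1, 2, 4, 5)
  deg(4) = 1 (neighbors: 3)
  deg(5) = 1 (neighbors: 3)
  deg(6) = 1 (neighbors: 1)

Step 2: Sum all degrees:
  3 + 2 + 4 + 1 + 1 + 1 = 12

Verification: sum of degrees = 2 * |E| = 2 * 6 = 12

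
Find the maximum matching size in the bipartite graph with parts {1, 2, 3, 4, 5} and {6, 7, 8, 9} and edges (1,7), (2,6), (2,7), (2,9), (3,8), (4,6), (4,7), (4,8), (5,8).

Step 1: List the neighbors of each left vertex:
  1: 7
  2: 6, 7, 9
  3: 8
  4: 6, 7, 8
  5: 8

Step 2: Greedily match left vertices, then look for augmenting paths:
  Match 1 -- 7
  Match 2 -- 9
  Match 3 -- 8
  Match 4 -- 6
  No augmenting path remains.

Step 3: Verify this is maximum:
  Matching size 4 = min(|L|, |R|) = min(5, 4), which is an upper bound, so this matching is maximum.

Maximum matching: {(1,7), (2,9), (3,8), (4,6)}
Size: 4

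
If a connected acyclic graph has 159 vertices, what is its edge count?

A tree on n vertices always has exactly n - 1 edges.
For n = 159: edges = 159 - 1 = 158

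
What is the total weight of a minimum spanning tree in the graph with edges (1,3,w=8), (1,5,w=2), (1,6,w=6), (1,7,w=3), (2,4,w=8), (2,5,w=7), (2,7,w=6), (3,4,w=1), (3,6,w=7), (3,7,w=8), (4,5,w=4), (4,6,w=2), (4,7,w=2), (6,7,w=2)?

Apply Kruskal's algorithm (sort edges by weight, add if no cycle):

Sorted edges by weight:
  (3,4) w=1
  (1,5) w=2
  (4,6) w=2
  (4,7) w=2
  (6,7) w=2
  (1,7) w=3
  (4,5) w=4
  (1,6) w=6
  (2,7) w=6
  (2,5) w=7
  (3,6) w=7
  (1,3) w=8
  (2,4) w=8
  (3,7) w=8

Add edge (3,4) w=1 -- no cycle. Running total: 1
Add edge (1,5) w=2 -- no cycle. Running total: 3
Add edge (4,6) w=2 -- no cycle. Running total: 5
Add edge (4,7) w=2 -- no cycle. Running total: 7
Skip edge (6,7) w=2 -- would create cycle
Add edge (1,7) w=3 -- no cycle. Running total: 10
Skip edge (4,5) w=4 -- would create cycle
Skip edge (1,6) w=6 -- would create cycle
Add edge (2,7) w=6 -- no cycle. Running total: 16

MST edges: (3,4,w=1), (1,5,w=2), (4,6,w=2), (4,7,w=2), (1,7,w=3), (2,7,w=6)
Total MST weight: 1 + 2 + 2 + 2 + 3 + 6 = 16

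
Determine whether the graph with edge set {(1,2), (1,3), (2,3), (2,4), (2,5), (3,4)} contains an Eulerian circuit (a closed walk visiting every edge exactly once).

Step 1: Find the degree of each vertex:
  deg(1) = 2
  deg(2) = 4
  deg(3) = 3
  deg(4) = 2
  deg(5) = 1

Step 2: Count vertices with odd degree:
  Odd-degree vertices: 3, 5 (2 total)

Step 3: Apply Euler's theorem:
  - Eulerian circuit exists iff graph is connected and all vertices have even degree
  - Eulerian path exists iff graph is connected and has 0 or 2 odd-degree vertices

Graph is connected with exactly 2 odd-degree vertices (3, 5).
Eulerian path exists (starting and ending at the odd-degree vertices), but no Eulerian circuit.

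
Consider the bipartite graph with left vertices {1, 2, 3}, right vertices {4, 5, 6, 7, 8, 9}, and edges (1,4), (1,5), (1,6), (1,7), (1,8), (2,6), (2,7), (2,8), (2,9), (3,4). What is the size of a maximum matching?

Step 1: List the neighbors of each left vertex:
  1: 4, 5, 6, 7, 8
  2: 6, 7, 8, 9
  3: 4

Step 2: Greedily match left vertices, then look for augmenting paths:
  Match 1 -- 5
  Match 2 -- 6
  Match 3 -- 4
  No augmenting path remains.

Step 3: Verify this is maximum:
  Matching size 3 = min(|L|, |R|) = min(3, 6), which is an upper bound, so this matching is maximum.

Maximum matching: {(1,5), (2,6), (3,4)}
Size: 3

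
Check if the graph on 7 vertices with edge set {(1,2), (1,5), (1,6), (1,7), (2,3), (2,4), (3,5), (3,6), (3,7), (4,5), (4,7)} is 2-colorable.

Step 1: Attempt 2-coloring using BFS:
  Start at vertex 1, assign color 0
  Color vertex 2 with color 1 (neighbor of 1)
  Color vertex 5 with color 1 (neighbor of 1)
  Color vertex 6 with color 1 (neighbor of 1)
  Color vertex 7 with color 1 (neighbor of 1)
  Color vertex 3 with color 0 (neighbor of 2)
  Color vertex 4 with color 0 (neighbor of 2)

Step 2: 2-coloring succeeded. No conflicts found.
  Set A (color 0): {1, 3, 4}
  Set B (color 1): {2, 5, 6, 7}

The graph is bipartite with partition {1, 3, 4}, {2, 5, 6, 7}.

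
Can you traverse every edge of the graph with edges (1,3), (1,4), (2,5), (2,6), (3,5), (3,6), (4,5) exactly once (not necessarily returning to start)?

Step 1: Find the degree of each vertex:
  deg(1) = 2
  deg(2) = 2
  deg(3) = 3
  deg(4) = 2
  deg(5) = 3
  deg(6) = 2

Step 2: Count vertices with odd degree:
  Odd-degree vertices: 3, 5 (2 total)

Step 3: Apply Euler's theorem:
  - Eulerian circuit exists iff graph is connected and all vertices have even degree
  - Eulerian path exists iff graph is connected and has 0 or 2 odd-degree vertices

Graph is connected with exactly 2 odd-degree vertices (3, 5).
Eulerian path exists (starting and ending at the odd-degree vertices), but no Eulerian circuit.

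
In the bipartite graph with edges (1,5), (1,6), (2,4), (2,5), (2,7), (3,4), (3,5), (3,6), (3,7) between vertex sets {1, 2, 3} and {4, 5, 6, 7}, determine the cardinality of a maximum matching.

Step 1: List the neighbors of each left vertex:
  1: 5, 6
  2: 4, 5, 7
  3: 4, 5, 6, 7

Step 2: Greedily match left vertices, then look for augmenting paths:
  Match 1 -- 5
  Match 2 -- 4
  Match 3 -- 6
  No augmenting path remains.

Step 3: Verify this is maximum:
  Matching size 3 = min(|L|, |R|) = min(3, 4), which is an upper bound, so this matching is maximum.

Maximum matching: {(1,5), (2,4), (3,6)}
Size: 3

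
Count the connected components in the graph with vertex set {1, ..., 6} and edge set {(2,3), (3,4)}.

Step 1: Build adjacency list from edges:
  1: (none)
  2: 3
  3: 2, 4
  4: 3
  5: (none)
  6: (none)

Step 2: Run BFS/DFS from vertex 1:
  Visited: {1}
  Reached 1 of 6 vertices

Step 3: Only 1 of 6 vertices reached. Graph is disconnected.
Connected components: {1}, {2, 3, 4}, {5}, {6}
Number of connected components: 4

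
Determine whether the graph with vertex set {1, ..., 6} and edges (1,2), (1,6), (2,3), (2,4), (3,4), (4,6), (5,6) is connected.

Step 1: Build adjacency list from edges:
  1: 2, 6
  2: 1, 3, 4
  3: 2, 4
  4: 2, 3, 6
  5: 6
  6: 1, 4, 5

Step 2: Run BFS/DFS from vertex 1:
  Visited: {1, 2, 6, 3, 4, 5}
  Reached 6 of 6 vertices

Step 3: All 6 vertices reached from vertex 1, so the graph is connected.
Answer: Yes, the graph is connected.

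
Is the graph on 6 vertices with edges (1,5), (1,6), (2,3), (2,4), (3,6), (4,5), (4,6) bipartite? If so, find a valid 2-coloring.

Step 1: Attempt 2-coloring using BFS:
  Start at vertex 1, assign color 0
  Color vertex 5 with color 1 (neighbor of 1)
  Color vertex 6 with color 1 (neighbor of 1)
  Color vertex 4 with color 0 (neighbor of 5)
  Color vertex 3 with color 0 (neighbor of 6)
  Color vertex 2 with color 1 (neighbor of 4)

Step 2: 2-coloring succeeded. No conflicts found.
  Set A (color 0): {1, 3, 4}
  Set B (color 1): {2, 5, 6}

The graph is bipartite with partition {1, 3, 4}, {2, 5, 6}.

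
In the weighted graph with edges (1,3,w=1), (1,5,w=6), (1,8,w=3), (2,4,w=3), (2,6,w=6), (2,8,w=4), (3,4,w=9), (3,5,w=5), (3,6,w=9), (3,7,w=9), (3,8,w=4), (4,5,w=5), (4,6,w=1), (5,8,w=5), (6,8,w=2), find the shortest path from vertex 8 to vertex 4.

Step 1: Build adjacency list with weights:
  1: 3(w=1), 5(w=6), 8(w=3)
  2: 4(w=3), 6(w=6), 8(w=4)
  3: 1(w=1), 4(w=9), 5(w=5), 6(w=9), 7(w=9), 8(w=4)
  4: 2(w=3), 3(w=9), 5(w=5), 6(w=1)
  5: 1(w=6), 3(w=5), 4(w=5), 8(w=5)
  6: 2(w=6), 3(w=9), 4(w=1), 8(w=2)
  7: 3(w=9)
  8: 1(w=3), 2(w=4), 3(w=4), 5(w=5), 6(w=2)

Step 2: Apply Dijkstra's algorithm from vertex 8:
  Visit vertex 8 (distance=0)
    Update dist[1] = 3
    Update dist[2] = 4
    Update dist[3] = 4
    Update dist[5] = 5
    Update dist[6] = 2
  Visit vertex 6 (distance=2)
    Update dist[4] = 3
  Visit vertex 1 (distance=3)
  Visit vertex 4 (distance=3)

Step 3: Shortest path: 8 -> 6 -> 4
Total weight: 2 + 1 = 3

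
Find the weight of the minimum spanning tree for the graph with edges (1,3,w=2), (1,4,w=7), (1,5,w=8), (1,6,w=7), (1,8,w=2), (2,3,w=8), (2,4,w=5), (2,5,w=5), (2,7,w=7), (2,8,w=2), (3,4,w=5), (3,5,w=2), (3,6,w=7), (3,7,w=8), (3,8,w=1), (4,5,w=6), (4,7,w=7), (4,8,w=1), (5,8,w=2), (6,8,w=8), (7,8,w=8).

Apply Kruskal's algorithm (sort edges by weight, add if no cycle):

Sorted edges by weight:
  (3,8) w=1
  (4,8) w=1
  (1,3) w=2
  (1,8) w=2
  (2,8) w=2
  (3,5) w=2
  (5,8) w=2
  (2,4) w=5
  (2,5) w=5
  (3,4) w=5
  (4,5) w=6
  (1,6) w=7
  (1,4) w=7
  (2,7) w=7
  (3,6) w=7
  (4,7) w=7
  (1,5) w=8
  (2,3) w=8
  (3,7) w=8
  (6,8) w=8
  (7,8) w=8

Add edge (3,8) w=1 -- no cycle. Running total: 1
Add edge (4,8) w=1 -- no cycle. Running total: 2
Add edge (1,3) w=2 -- no cycle. Running total: 4
Skip edge (1,8) w=2 -- would create cycle
Add edge (2,8) w=2 -- no cycle. Running total: 6
Add edge (3,5) w=2 -- no cycle. Running total: 8
Skip edge (5,8) w=2 -- would create cycle
Skip edge (2,4) w=5 -- would create cycle
Skip edge (2,5) w=5 -- would create cycle
Skip edge (3,4) w=5 -- would create cycle
Skip edge (4,5) w=6 -- would create cycle
Add edge (1,6) w=7 -- no cycle. Running total: 15
Skip edge (1,4) w=7 -- would create cycle
Add edge (2,7) w=7 -- no cycle. Running total: 22

MST edges: (3,8,w=1), (4,8,w=1), (1,3,w=2), (2,8,w=2), (3,5,w=2), (1,6,w=7), (2,7,w=7)
Total MST weight: 1 + 1 + 2 + 2 + 2 + 7 + 7 = 22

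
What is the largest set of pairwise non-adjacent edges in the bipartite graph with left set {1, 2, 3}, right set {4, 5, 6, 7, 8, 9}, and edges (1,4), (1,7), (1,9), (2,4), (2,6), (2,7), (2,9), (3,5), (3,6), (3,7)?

Step 1: List the neighbors of each left vertex:
  1: 4, 7, 9
  2: 4, 6, 7, 9
  3: 5, 6, 7

Step 2: Greedily match left vertices, then look for augmenting paths:
  Match 1 -- 4
  Match 2 -- 6
  Match 3 -- 5
  No augmenting path remains.

Step 3: Verify this is maximum:
  Matching size 3 = min(|L|, |R|) = min(3, 6), which is an upper bound, so this matching is maximum.

Maximum matching: {(1,4), (2,6), (3,5)}
Size: 3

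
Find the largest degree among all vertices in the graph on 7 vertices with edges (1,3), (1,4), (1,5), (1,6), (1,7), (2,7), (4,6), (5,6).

Step 1: Count edges incident to each vertex:
  deg(1) = 5 (neighbors: 3, 4, 5, 6, 7)
  deg(2) = 1 (neighbors: 7)
  deg(3) = 1 (neighbors: 1)
  deg(4) = 2 (neighbors: 1, 6)
  deg(5) = 2 (neighbors: 1, 6)
  deg(6) = 3 (neighbors: 1, 4, 5)
  deg(7) = 2 (neighbors: 1, 2)

Step 2: Find maximum:
  max(5, 1, 1, 2, 2, 3, 2) = 5 (vertex 1)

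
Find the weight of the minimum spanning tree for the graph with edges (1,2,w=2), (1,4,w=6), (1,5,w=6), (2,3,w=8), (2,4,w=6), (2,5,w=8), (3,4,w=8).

Apply Kruskal's algorithm (sort edges by weight, add if no cycle):

Sorted edges by weight:
  (1,2) w=2
  (1,4) w=6
  (1,5) w=6
  (2,4) w=6
  (2,5) w=8
  (2,3) w=8
  (3,4) w=8

Add edge (1,2) w=2 -- no cycle. Running total: 2
Add edge (1,4) w=6 -- no cycle. Running total: 8
Add edge (1,5) w=6 -- no cycle. Running total: 14
Skip edge (2,4) w=6 -- would create cycle
Skip edge (2,5) w=8 -- would create cycle
Add edge (2,3) w=8 -- no cycle. Running total: 22

MST edges: (1,2,w=2), (1,4,w=6), (1,5,w=6), (2,3,w=8)
Total MST weight: 2 + 6 + 6 + 8 = 22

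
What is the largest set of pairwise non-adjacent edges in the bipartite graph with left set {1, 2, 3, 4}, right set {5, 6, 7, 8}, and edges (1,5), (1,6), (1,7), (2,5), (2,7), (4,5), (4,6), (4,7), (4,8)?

Step 1: List the neighbors of each left vertex:
  1: 5, 6, 7
  2: 5, 7
  3: (none)
  4: 5, 6, 7, 8

Step 2: Greedily match left vertices, then look for augmenting paths:
  Match 1 -- 5
  Match 2 -- 7
  Match 4 -- 6
  No augmenting path remains.

Step 3: Verify this is maximum:
  Matching has size 3. The vertex set {1, 2, 4} covers every edge and has size 3; any matching has at most one edge per cover vertex, so 3 is maximum (König's theorem).

Maximum matching: {(1,5), (2,7), (4,6)}
Size: 3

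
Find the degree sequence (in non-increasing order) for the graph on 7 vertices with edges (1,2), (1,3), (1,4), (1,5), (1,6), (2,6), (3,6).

Step 1: Count edges incident to each vertex:
  deg(1) = 5 (neighbors: 2, 3, 4, 5, 6)
  deg(2) = 2 (neighbors: 1, 6)
  deg(3) = 2 (neighbors: 1, 6)
  deg(4) = 1 (neighbors: 1)
  deg(5) = 1 (neighbors: 1)
  deg(6) = 3 (neighbors: 1, 2, 3)
  deg(7) = 0 (neighbors: none)

Step 2: Sort degrees in non-increasing order:
  Degrees: [5, 2, 2, 1, 1, 3, 0] -> sorted: [5, 3, 2, 2, 1, 1, 0]

Degree sequence: [5, 3, 2, 2, 1, 1, 0]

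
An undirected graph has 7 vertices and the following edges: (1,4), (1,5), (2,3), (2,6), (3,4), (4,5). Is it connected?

Step 1: Build adjacency list from edges:
  1: 4, 5
  2: 3, 6
  3: 2, 4
  4: 1, 3, 5
  5: 1, 4
  6: 2
  7: (none)

Step 2: Run BFS/DFS from vertex 1:
  Visited: {1, 4, 5, 3, 2, 6}
  Reached 6 of 7 vertices

Step 3: Only 6 of 7 vertices reached. Graph is disconnected.
Connected components: {1, 2, 3, 4, 5, 6}, {7}
Answer: No, the graph is not connected (2 components).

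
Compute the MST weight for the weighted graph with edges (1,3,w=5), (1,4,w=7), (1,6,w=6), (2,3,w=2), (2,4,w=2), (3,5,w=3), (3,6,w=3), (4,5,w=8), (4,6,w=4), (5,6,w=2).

Apply Kruskal's algorithm (sort edges by weight, add if no cycle):

Sorted edges by weight:
  (2,3) w=2
  (2,4) w=2
  (5,6) w=2
  (3,5) w=3
  (3,6) w=3
  (4,6) w=4
  (1,3) w=5
  (1,6) w=6
  (1,4) w=7
  (4,5) w=8

Add edge (2,3) w=2 -- no cycle. Running total: 2
Add edge (2,4) w=2 -- no cycle. Running total: 4
Add edge (5,6) w=2 -- no cycle. Running total: 6
Add edge (3,5) w=3 -- no cycle. Running total: 9
Skip edge (3,6) w=3 -- would create cycle
Skip edge (4,6) w=4 -- would create cycle
Add edge (1,3) w=5 -- no cycle. Running total: 14

MST edges: (2,3,w=2), (2,4,w=2), (5,6,w=2), (3,5,w=3), (1,3,w=5)
Total MST weight: 2 + 2 + 2 + 3 + 5 = 14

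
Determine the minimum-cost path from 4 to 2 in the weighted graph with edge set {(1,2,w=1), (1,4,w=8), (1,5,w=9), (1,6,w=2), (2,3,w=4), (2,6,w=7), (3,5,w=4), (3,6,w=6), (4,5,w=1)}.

Step 1: Build adjacency list with weights:
  1: 2(w=1), 4(w=8), 5(w=9), 6(w=2)
  2: 1(w=1), 3(w=4), 6(w=7)
  3: 2(w=4), 5(w=4), 6(w=6)
  4: 1(w=8), 5(w=1)
  5: 1(w=9), 3(w=4), 4(w=1)
  6: 1(w=2), 2(w=7), 3(w=6)

Step 2: Apply Dijkstra's algorithm from vertex 4:
  Visit vertex 4 (distance=0)
    Update dist[1] = 8
    Update dist[5] = 1
  Visit vertex 5 (distance=1)
    Update dist[3] = 5
  Visit vertex 3 (distance=5)
    Update dist[2] = 9
    Update dist[6] = 11
  Visit vertex 1 (distance=8)
    Update dist[6] = 10
  Visit vertex 2 (distance=9)

Step 3: Shortest path: 4 -> 1 -> 2
Total weight: 8 + 1 = 9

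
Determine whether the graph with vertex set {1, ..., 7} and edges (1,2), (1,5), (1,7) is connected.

Step 1: Build adjacency list from edges:
  1: 2, 5, 7
  2: 1
  3: (none)
  4: (none)
  5: 1
  6: (none)
  7: 1

Step 2: Run BFS/DFS from vertex 1:
  Visited: {1, 2, 5, 7}
  Reached 4 of 7 vertices

Step 3: Only 4 of 7 vertices reached. Graph is disconnected.
Connected components: {1, 2, 5, 7}, {3}, {4}, {6}
Answer: No, the graph is not connected (4 components).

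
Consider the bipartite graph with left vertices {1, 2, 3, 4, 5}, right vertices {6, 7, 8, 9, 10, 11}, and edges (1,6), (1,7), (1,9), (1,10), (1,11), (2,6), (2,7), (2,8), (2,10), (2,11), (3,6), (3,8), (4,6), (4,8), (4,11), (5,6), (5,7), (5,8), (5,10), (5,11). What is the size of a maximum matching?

Step 1: List the neighbors of each left vertex:
  1: 6, 7, 9, 10, 11
  2: 6, 7, 8, 10, 11
  3: 6, 8
  4: 6, 8, 11
  5: 6, 7, 8, 10, 11

Step 2: Greedily match left vertices, then look for augmenting paths:
  Match 1 -- 6
  Match 2 -- 7
  Match 3 -- 8
  Match 4 -- 11
  Match 5 -- 10
  No augmenting path remains.

Step 3: Verify this is maximum:
  Matching size 5 = min(|L|, |R|) = min(5, 6), which is an upper bound, so this matching is maximum.

Maximum matching: {(1,6), (2,7), (3,8), (4,11), (5,10)}
Size: 5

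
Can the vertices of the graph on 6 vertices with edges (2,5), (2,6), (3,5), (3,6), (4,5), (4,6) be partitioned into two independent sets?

Step 1: Attempt 2-coloring using BFS:
  Start at vertex 1, assign color 0
  Start new component at vertex 2, assign color 0
  Color vertex 5 with color 1 (neighbor of 2)
  Color vertex 6 with color 1 (neighbor of 2)
  Color vertex 3 with color 0 (neighbor of 5)
  Color vertex 4 with color 0 (neighbor of 5)

Step 2: 2-coloring succeeded. No conflicts found.
  Set A (color 0): {1, 2, 3, 4}
  Set B (color 1): {5, 6}

The graph is bipartite with partition {1, 2, 3, 4}, {5, 6}.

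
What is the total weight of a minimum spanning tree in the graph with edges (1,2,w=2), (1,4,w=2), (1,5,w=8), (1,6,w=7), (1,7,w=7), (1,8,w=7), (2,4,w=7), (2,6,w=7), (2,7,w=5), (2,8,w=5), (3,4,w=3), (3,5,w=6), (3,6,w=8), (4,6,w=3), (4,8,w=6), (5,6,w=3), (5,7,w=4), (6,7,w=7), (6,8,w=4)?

Apply Kruskal's algorithm (sort edges by weight, add if no cycle):

Sorted edges by weight:
  (1,2) w=2
  (1,4) w=2
  (3,4) w=3
  (4,6) w=3
  (5,6) w=3
  (5,7) w=4
  (6,8) w=4
  (2,7) w=5
  (2,8) w=5
  (3,5) w=6
  (4,8) w=6
  (1,6) w=7
  (1,7) w=7
  (1,8) w=7
  (2,6) w=7
  (2,4) w=7
  (6,7) w=7
  (1,5) w=8
  (3,6) w=8

Add edge (1,2) w=2 -- no cycle. Running total: 2
Add edge (1,4) w=2 -- no cycle. Running total: 4
Add edge (3,4) w=3 -- no cycle. Running total: 7
Add edge (4,6) w=3 -- no cycle. Running total: 10
Add edge (5,6) w=3 -- no cycle. Running total: 13
Add edge (5,7) w=4 -- no cycle. Running total: 17
Add edge (6,8) w=4 -- no cycle. Running total: 21

MST edges: (1,2,w=2), (1,4,w=2), (3,4,w=3), (4,6,w=3), (5,6,w=3), (5,7,w=4), (6,8,w=4)
Total MST weight: 2 + 2 + 3 + 3 + 3 + 4 + 4 = 21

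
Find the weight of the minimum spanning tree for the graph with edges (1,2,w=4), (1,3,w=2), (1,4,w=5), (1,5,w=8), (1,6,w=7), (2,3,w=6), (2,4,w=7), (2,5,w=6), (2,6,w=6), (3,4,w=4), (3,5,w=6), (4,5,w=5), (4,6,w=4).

Apply Kruskal's algorithm (sort edges by weight, add if no cycle):

Sorted edges by weight:
  (1,3) w=2
  (1,2) w=4
  (3,4) w=4
  (4,6) w=4
  (1,4) w=5
  (4,5) w=5
  (2,3) w=6
  (2,5) w=6
  (2,6) w=6
  (3,5) w=6
  (1,6) w=7
  (2,4) w=7
  (1,5) w=8

Add edge (1,3) w=2 -- no cycle. Running total: 2
Add edge (1,2) w=4 -- no cycle. Running total: 6
Add edge (3,4) w=4 -- no cycle. Running total: 10
Add edge (4,6) w=4 -- no cycle. Running total: 14
Skip edge (1,4) w=5 -- would create cycle
Add edge (4,5) w=5 -- no cycle. Running total: 19

MST edges: (1,3,w=2), (1,2,w=4), (3,4,w=4), (4,6,w=4), (4,5,w=5)
Total MST weight: 2 + 4 + 4 + 4 + 5 = 19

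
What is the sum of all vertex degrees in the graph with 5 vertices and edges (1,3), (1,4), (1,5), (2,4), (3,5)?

Step 1: Count edges incident to each vertex:
  deg(1) = 3 (neighbors: 3, 4, 5)
  deg(2) = 1 (neighbors: 4)
  deg(3) = 2 (neighbors: 1, 5)
  deg(4) = 2 (neighbors: 1, 2)
  deg(5) = 2 (neighbors: 1, 3)

Step 2: Sum all degrees:
  3 + 1 + 2 + 2 + 2 = 10

Verification: sum of degrees = 2 * |E| = 2 * 5 = 10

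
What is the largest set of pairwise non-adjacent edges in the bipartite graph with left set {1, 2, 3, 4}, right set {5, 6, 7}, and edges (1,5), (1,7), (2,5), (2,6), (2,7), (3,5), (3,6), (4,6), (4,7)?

Step 1: List the neighbors of each left vertex:
  1: 5, 7
  2: 5, 6, 7
  3: 5, 6
  4: 6, 7

Step 2: Greedily match left vertices, then look for augmenting paths:
  Match 1 -- 5
  Match 2 -- 6
  Match 4 -- 7
  No augmenting path remains.

Step 3: Verify this is maximum:
  Matching size 3 = min(|L|, |R|) = min(4, 3), which is an upper bound, so this matching is maximum.

Maximum matching: {(1,5), (2,6), (4,7)}
Size: 3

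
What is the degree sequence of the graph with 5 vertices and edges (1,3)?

Step 1: Count edges incident to each vertex:
  deg(1) = 1 (neighbors: 3)
  deg(2) = 0 (neighbors: none)
  deg(3) = 1 (neighbors: 1)
  deg(4) = 0 (neighbors: none)
  deg(5) = 0 (neighbors: none)

Step 2: Sort degrees in non-increasing order:
  Degrees: [1, 0, 1, 0, 0] -> sorted: [1, 1, 0, 0, 0]

Degree sequence: [1, 1, 0, 0, 0]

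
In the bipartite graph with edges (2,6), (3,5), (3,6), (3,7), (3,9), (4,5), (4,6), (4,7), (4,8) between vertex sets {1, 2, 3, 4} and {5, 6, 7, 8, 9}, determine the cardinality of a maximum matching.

Step 1: List the neighbors of each left vertex:
  1: (none)
  2: 6
  3: 5, 6, 7, 9
  4: 5, 6, 7, 8

Step 2: Greedily match left vertices, then look for augmenting paths:
  Match 2 -- 6
  Match 3 -- 5
  Match 4 -- 7
  No augmenting path remains.

Step 3: Verify this is maximum:
  Matching has size 3. The vertex set {2, 3, 4} covers every edge and has size 3; any matching has at most one edge per cover vertex, so 3 is maximum (König's theorem).

Maximum matching: {(2,6), (3,5), (4,7)}
Size: 3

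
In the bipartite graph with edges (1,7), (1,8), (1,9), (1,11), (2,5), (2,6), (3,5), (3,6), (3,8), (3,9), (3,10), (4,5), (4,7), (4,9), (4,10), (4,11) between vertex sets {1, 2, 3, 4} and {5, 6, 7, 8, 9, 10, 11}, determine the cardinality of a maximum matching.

Step 1: List the neighbors of each left vertex:
  1: 7, 8, 9, 11
  2: 5, 6
  3: 5, 6, 8, 9, 10
  4: 5, 7, 9, 10, 11

Step 2: Greedily match left vertices, then look for augmenting paths:
  Match 1 -- 7
  Match 2 -- 5
  Match 3 -- 6
  Match 4 -- 9
  No augmenting path remains.

Step 3: Verify this is maximum:
  Matching size 4 = min(|L|, |R|) = min(4, 7), which is an upper bound, so this matching is maximum.

Maximum matching: {(1,7), (2,5), (3,6), (4,9)}
Size: 4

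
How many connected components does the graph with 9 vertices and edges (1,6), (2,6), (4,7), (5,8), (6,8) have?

Step 1: Build adjacency list from edges:
  1: 6
  2: 6
  3: (none)
  4: 7
  5: 8
  6: 1, 2, 8
  7: 4
  8: 5, 6
  9: (none)

Step 2: Run BFS/DFS from vertex 1:
  Visited: {1, 6, 2, 8, 5}
  Reached 5 of 9 vertices

Step 3: Only 5 of 9 vertices reached. Graph is disconnected.
Connected components: {1, 2, 5, 6, 8}, {3}, {4, 7}, {9}
Number of connected components: 4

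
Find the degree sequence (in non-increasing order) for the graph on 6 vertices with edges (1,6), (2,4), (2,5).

Step 1: Count edges incident to each vertex:
  deg(1) = 1 (neighbors: 6)
  deg(2) = 2 (neighbors: 4, 5)
  deg(3) = 0 (neighbors: none)
  deg(4) = 1 (neighbors: 2)
  deg(5) = 1 (neighbors: 2)
  deg(6) = 1 (neighbors: 1)

Step 2: Sort degrees in non-increasing order:
  Degrees: [1, 2, 0, 1, 1, 1] -> sorted: [2, 1, 1, 1, 1, 0]

Degree sequence: [2, 1, 1, 1, 1, 0]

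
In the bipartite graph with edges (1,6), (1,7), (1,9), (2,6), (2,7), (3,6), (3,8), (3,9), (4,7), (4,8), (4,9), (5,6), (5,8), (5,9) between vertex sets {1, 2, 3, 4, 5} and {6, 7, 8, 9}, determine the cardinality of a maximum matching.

Step 1: List the neighbors of each left vertex:
  1: 6, 7, 9
  2: 6, 7
  3: 6, 8, 9
  4: 7, 8, 9
  5: 6, 8, 9

Step 2: Greedily match left vertices, then look for augmenting paths:
  Match 1 -- 6
  Match 2 -- 7
  Match 3 -- 8
  Match 4 -- 9
  No augmenting path remains.

Step 3: Verify this is maximum:
  Matching size 4 = min(|L|, |R|) = min(5, 4), which is an upper bound, so this matching is maximum.

Maximum matching: {(1,6), (2,7), (3,8), (4,9)}
Size: 4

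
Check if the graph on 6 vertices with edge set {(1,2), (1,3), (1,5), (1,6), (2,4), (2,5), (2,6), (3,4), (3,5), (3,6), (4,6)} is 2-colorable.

Step 1: Attempt 2-coloring using BFS:
  Start at vertex 1, assign color 0
  Color vertex 2 with color 1 (neighbor of 1)
  Color vertex 3 with color 1 (neighbor of 1)
  Color vertex 5 with color 1 (neighbor of 1)
  Color vertex 6 with color 1 (neighbor of 1)
  Color vertex 4 with color 0 (neighbor of 2)

Step 2: Conflict found! Vertices 2 and 5 are adjacent but have the same color.
This means the graph contains an odd cycle.

The graph is NOT bipartite.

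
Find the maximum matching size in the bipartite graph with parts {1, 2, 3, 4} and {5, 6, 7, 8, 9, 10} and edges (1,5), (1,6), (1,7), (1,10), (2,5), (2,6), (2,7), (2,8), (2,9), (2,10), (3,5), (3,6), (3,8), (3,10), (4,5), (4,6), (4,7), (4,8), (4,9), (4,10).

Step 1: List the neighbors of each left vertex:
  1: 5, 6, 7, 10
  2: 5, 6, 7, 8, 9, 10
  3: 5, 6, 8, 10
  4: 5, 6, 7, 8, 9, 10

Step 2: Greedily match left vertices, then look for augmenting paths:
  Match 1 -- 5
  Match 2 -- 6
  Match 3 -- 8
  Match 4 -- 7
  No augmenting path remains.

Step 3: Verify this is maximum:
  Matching size 4 = min(|L|, |R|) = min(4, 6), which is an upper bound, so this matching is maximum.

Maximum matching: {(1,5), (2,6), (3,8), (4,7)}
Size: 4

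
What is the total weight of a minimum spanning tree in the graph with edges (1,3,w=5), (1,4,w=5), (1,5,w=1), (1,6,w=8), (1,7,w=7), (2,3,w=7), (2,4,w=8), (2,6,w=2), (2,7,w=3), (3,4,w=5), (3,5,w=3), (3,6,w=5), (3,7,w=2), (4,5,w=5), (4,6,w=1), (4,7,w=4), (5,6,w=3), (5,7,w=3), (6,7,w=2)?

Apply Kruskal's algorithm (sort edges by weight, add if no cycle):

Sorted edges by weight:
  (1,5) w=1
  (4,6) w=1
  (2,6) w=2
  (3,7) w=2
  (6,7) w=2
  (2,7) w=3
  (3,5) w=3
  (5,6) w=3
  (5,7) w=3
  (4,7) w=4
  (1,3) w=5
  (1,4) w=5
  (3,6) w=5
  (3,4) w=5
  (4,5) w=5
  (1,7) w=7
  (2,3) w=7
  (1,6) w=8
  (2,4) w=8

Add edge (1,5) w=1 -- no cycle. Running total: 1
Add edge (4,6) w=1 -- no cycle. Running total: 2
Add edge (2,6) w=2 -- no cycle. Running total: 4
Add edge (3,7) w=2 -- no cycle. Running total: 6
Add edge (6,7) w=2 -- no cycle. Running total: 8
Skip edge (2,7) w=3 -- would create cycle
Add edge (3,5) w=3 -- no cycle. Running total: 11

MST edges: (1,5,w=1), (4,6,w=1), (2,6,w=2), (3,7,w=2), (6,7,w=2), (3,5,w=3)
Total MST weight: 1 + 1 + 2 + 2 + 2 + 3 = 11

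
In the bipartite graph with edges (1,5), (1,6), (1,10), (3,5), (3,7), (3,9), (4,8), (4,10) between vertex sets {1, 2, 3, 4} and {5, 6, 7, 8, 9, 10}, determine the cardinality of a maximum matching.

Step 1: List the neighbors of each left vertex:
  1: 5, 6, 10
  2: (none)
  3: 5, 7, 9
  4: 8, 10

Step 2: Greedily match left vertices, then look for augmenting paths:
  Match 1 -- 5
  Match 3 -- 7
  Match 4 -- 8
  No augmenting path remains.

Step 3: Verify this is maximum:
  Matching has size 3. The vertex set {1, 3, 4} covers every edge and has size 3; any matching has at most one edge per cover vertex, so 3 is maximum (König's theorem).

Maximum matching: {(1,5), (3,7), (4,8)}
Size: 3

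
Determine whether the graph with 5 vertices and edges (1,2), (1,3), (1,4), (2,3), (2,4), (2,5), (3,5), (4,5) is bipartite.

Step 1: Attempt 2-coloring using BFS:
  Start at vertex 1, assign color 0
  Color vertex 2 with color 1 (neighbor of 1)
  Color vertex 3 with color 1 (neighbor of 1)
  Color vertex 4 with color 1 (neighbor of 1)

Step 2: Conflict found! Vertices 2 and 3 are adjacent but have the same color.
This means the graph contains an odd cycle.

The graph is NOT bipartite.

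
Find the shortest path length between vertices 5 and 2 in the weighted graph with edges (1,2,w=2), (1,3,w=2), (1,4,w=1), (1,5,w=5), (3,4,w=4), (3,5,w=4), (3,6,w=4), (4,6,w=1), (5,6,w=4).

Step 1: Build adjacency list with weights:
  1: 2(w=2), 3(w=2), 4(w=1), 5(w=5)
  2: 1(w=2)
  3: 1(w=2), 4(w=4), 5(w=4), 6(w=4)
  4: 1(w=1), 3(w=4), 6(w=1)
  5: 1(w=5), 3(w=4), 6(w=4)
  6: 3(w=4), 4(w=1), 5(w=4)

Step 2: Apply Dijkstra's algorithm from vertex 5:
  Visit vertex 5 (distance=0)
    Update dist[1] = 5
    Update dist[3] = 4
    Update dist[6] = 4
  Visit vertex 3 (distance=4)
    Update dist[4] = 8
  Visit vertex 6 (distance=4)
    Update dist[4] = 5
  Visit vertex 1 (distance=5)
    Update dist[2] = 7
  Visit vertex 4 (distance=5)
  Visit vertex 2 (distance=7)

Step 3: Shortest path: 5 -> 1 -> 2
Total weight: 5 + 2 = 7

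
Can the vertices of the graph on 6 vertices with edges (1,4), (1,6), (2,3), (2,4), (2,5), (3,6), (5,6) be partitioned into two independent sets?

Step 1: Attempt 2-coloring using BFS:
  Start at vertex 1, assign color 0
  Color vertex 4 with color 1 (neighbor of 1)
  Color vertex 6 with color 1 (neighbor of 1)
  Color vertex 2 with color 0 (neighbor of 4)
  Color vertex 3 with color 0 (neighbor of 6)
  Color vertex 5 with color 0 (neighbor of 6)

Step 2: Conflict found! Vertices 2 and 3 are adjacent but have the same color.
This means the graph contains an odd cycle.

The graph is NOT bipartite.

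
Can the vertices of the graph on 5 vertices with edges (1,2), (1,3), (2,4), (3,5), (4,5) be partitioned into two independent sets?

Step 1: Attempt 2-coloring using BFS:
  Start at vertex 1, assign color 0
  Color vertex 2 with color 1 (neighbor of 1)
  Color vertex 3 with color 1 (neighbor of 1)
  Color vertex 4 with color 0 (neighbor of 2)
  Color vertex 5 with color 0 (neighbor of 3)

Step 2: Conflict found! Vertices 4 and 5 are adjacent but have the same color.
This means the graph contains an odd cycle.

The graph is NOT bipartite.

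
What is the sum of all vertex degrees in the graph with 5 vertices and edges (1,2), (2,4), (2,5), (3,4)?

Step 1: Count edges incident to each vertex:
  deg(1) = 1 (neighbors: 2)
  deg(2) = 3 (neighbors: 1, 4, 5)
  deg(3) = 1 (neighbors: 4)
  deg(4) = 2 (neighbors: 2, 3)
  deg(5) = 1 (neighbors: 2)

Step 2: Sum all degrees:
  1 + 3 + 1 + 2 + 1 = 8

Verification: sum of degrees = 2 * |E| = 2 * 4 = 8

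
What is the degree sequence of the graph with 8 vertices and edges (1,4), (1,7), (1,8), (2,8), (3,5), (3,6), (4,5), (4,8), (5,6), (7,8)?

Step 1: Count edges incident to each vertex:
  deg(1) = 3 (neighbors: 4, 7, 8)
  deg(2) = 1 (neighbors: 8)
  deg(3) = 2 (neighbors: 5, 6)
  deg(4) = 3 (neighbors: 1, 5, 8)
  deg(5) = 3 (neighbors: 3, 4, 6)
  deg(6) = 2 (neighbors: 3, 5)
  deg(7) = 2 (neighbors: 1, 8)
  deg(8) = 4 (neighbors: 1, 2, 4, 7)

Step 2: Sort degrees in non-increasing order:
  Degrees: [3, 1, 2, 3, 3, 2, 2, 4] -> sorted: [4, 3, 3, 3, 2, 2, 2, 1]

Degree sequence: [4, 3, 3, 3, 2, 2, 2, 1]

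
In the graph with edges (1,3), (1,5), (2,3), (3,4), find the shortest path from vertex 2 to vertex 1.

Step 1: Build adjacency list:
  1: 3, 5
  2: 3
  3: 1, 2, 4
  4: 3
  5: 1

Step 2: BFS from vertex 2 to find shortest path to 1:
  vertex 3 reached at distance 1
  vertex 1 reached at distance 2

Step 3: Shortest path: 2 -> 3 -> 1
Path length: 2 edges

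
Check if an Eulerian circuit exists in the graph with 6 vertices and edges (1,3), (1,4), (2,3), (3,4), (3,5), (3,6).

Step 1: Find the degree of each vertex:
  deg(1) = 2
  deg(2) = 1
  deg(3) = 5
  deg(4) = 2
  deg(5) = 1
  deg(6) = 1

Step 2: Count vertices with odd degree:
  Odd-degree vertices: 2, 3, 5, 6 (4 total)

Step 3: Apply Euler's theorem:
  - Eulerian circuit exists iff graph is connected and all vertices have even degree
  - Eulerian path exists iff graph is connected and has 0 or 2 odd-degree vertices

Graph has 4 odd-degree vertices (need 0 or 2).
Neither Eulerian path nor Eulerian circuit exists.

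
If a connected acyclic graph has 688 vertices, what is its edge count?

A tree on n vertices always has exactly n - 1 edges.
For n = 688: edges = 688 - 1 = 687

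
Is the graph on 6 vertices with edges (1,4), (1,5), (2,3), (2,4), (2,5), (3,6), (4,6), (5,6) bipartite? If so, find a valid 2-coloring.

Step 1: Attempt 2-coloring using BFS:
  Start at vertex 1, assign color 0
  Color vertex 4 with color 1 (neighbor of 1)
  Color vertex 5 with color 1 (neighbor of 1)
  Color vertex 2 with color 0 (neighbor of 4)
  Color vertex 6 with color 0 (neighbor of 4)
  Color vertex 3 with color 1 (neighbor of 2)

Step 2: 2-coloring succeeded. No conflicts found.
  Set A (color 0): {1, 2, 6}
  Set B (color 1): {3, 4, 5}

The graph is bipartite with partition {1, 2, 6}, {3, 4, 5}.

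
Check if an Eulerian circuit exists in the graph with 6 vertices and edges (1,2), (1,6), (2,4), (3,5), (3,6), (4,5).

Step 1: Find the degree of each vertex:
  deg(1) = 2
  deg(2) = 2
  deg(3) = 2
  deg(4) = 2
  deg(5) = 2
  deg(6) = 2

Step 2: Count vertices with odd degree:
  All vertices have even degree (0 odd-degree vertices)

Step 3: Apply Euler's theorem:
  - Eulerian circuit exists iff graph is connected and all vertices have even degree
  - Eulerian path exists iff graph is connected and has 0 or 2 odd-degree vertices

Graph is connected with 0 odd-degree vertices.
Both Eulerian circuit and Eulerian path exist.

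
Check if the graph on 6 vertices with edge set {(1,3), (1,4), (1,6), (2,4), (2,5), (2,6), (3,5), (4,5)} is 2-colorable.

Step 1: Attempt 2-coloring using BFS:
  Start at vertex 1, assign color 0
  Color vertex 3 with color 1 (neighbor of 1)
  Color vertex 4 with color 1 (neighbor of 1)
  Color vertex 6 with color 1 (neighbor of 1)
  Color vertex 5 with color 0 (neighbor of 3)
  Color vertex 2 with color 0 (neighbor of 4)

Step 2: Conflict found! Vertices 5 and 2 are adjacent but have the same color.
This means the graph contains an odd cycle.

The graph is NOT bipartite.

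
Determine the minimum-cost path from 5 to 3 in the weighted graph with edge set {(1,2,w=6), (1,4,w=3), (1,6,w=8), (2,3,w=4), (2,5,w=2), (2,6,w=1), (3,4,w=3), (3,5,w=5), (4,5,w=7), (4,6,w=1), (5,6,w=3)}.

Step 1: Build adjacency list with weights:
  1: 2(w=6), 4(w=3), 6(w=8)
  2: 1(w=6), 3(w=4), 5(w=2), 6(w=1)
  3: 2(w=4), 4(w=3), 5(w=5)
  4: 1(w=3), 3(w=3), 5(w=7), 6(w=1)
  5: 2(w=2), 3(w=5), 4(w=7), 6(w=3)
  6: 1(w=8), 2(w=1), 4(w=1), 5(w=3)

Step 2: Apply Dijkstra's algorithm from vertex 5:
  Visit vertex 5 (distance=0)
    Update dist[2] = 2
    Update dist[3] = 5
    Update dist[4] = 7
    Update dist[6] = 3
  Visit vertex 2 (distance=2)
    Update dist[1] = 8
  Visit vertex 6 (distance=3)
    Update dist[4] = 4
  Visit vertex 4 (distance=4)
    Update dist[1] = 7
  Visit vertex 3 (distance=5)

Step 3: Shortest path: 5 -> 3
Total weight: 5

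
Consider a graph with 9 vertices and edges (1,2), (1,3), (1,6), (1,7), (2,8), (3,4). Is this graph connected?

Step 1: Build adjacency list from edges:
  1: 2, 3, 6, 7
  2: 1, 8
  3: 1, 4
  4: 3
  5: (none)
  6: 1
  7: 1
  8: 2
  9: (none)

Step 2: Run BFS/DFS from vertex 1:
  Visited: {1, 2, 3, 6, 7, 8, 4}
  Reached 7 of 9 vertices

Step 3: Only 7 of 9 vertices reached. Graph is disconnected.
Connected components: {1, 2, 3, 4, 6, 7, 8}, {5}, {9}
Answer: No, the graph is not connected (3 components).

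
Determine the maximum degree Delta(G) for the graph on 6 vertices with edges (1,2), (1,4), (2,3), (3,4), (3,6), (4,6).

Step 1: Count edges incident to each vertex:
  deg(1) = 2 (neighbors: 2, 4)
  deg(2) = 2 (neighbors: 1, 3)
  deg(3) = 3 (neighbors: 2, 4, 6)
  deg(4) = 3 (neighbors: 1, 3, 6)
  deg(5) = 0 (neighbors: none)
  deg(6) = 2 (neighbors: 3, 4)

Step 2: Find maximum:
  max(2, 2, 3, 3, 0, 2) = 3 (vertex 3)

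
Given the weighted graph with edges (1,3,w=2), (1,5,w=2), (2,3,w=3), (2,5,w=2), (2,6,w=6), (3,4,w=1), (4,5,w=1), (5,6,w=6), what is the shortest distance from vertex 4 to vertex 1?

Step 1: Build adjacency list with weights:
  1: 3(w=2), 5(w=2)
  2: 3(w=3), 5(w=2), 6(w=6)
  3: 1(w=2), 2(w=3), 4(w=1)
  4: 3(w=1), 5(w=1)
  5: 1(w=2), 2(w=2), 4(w=1), 6(w=6)
  6: 2(w=6), 5(w=6)

Step 2: Apply Dijkstra's algorithm from vertex 4:
  Visit vertex 4 (distance=0)
    Update dist[3] = 1
    Update dist[5] = 1
  Visit vertex 3 (distance=1)
    Update dist[1] = 3
    Update dist[2] = 4
  Visit vertex 5 (distance=1)
    Update dist[2] = 3
    Update dist[6] = 7
  Visit vertex 1 (distance=3)

Step 3: Shortest path: 4 -> 3 -> 1
Total weight: 1 + 2 = 3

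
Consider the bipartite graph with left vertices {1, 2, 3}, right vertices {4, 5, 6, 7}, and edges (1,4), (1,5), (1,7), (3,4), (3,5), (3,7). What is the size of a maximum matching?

Step 1: List the neighbors of each left vertex:
  1: 4, 5, 7
  2: (none)
  3: 4, 5, 7

Step 2: Greedily match left vertices, then look for augmenting paths:
  Match 1 -- 4
  Match 3 -- 5
  No augmenting path remains.

Step 3: Verify this is maximum:
  Matching has size 2. The vertex set {1, 3} covers every edge and has size 2; any matching has at most one edge per cover vertex, so 2 is maximum (König's theorem).

Maximum matching: {(1,4), (3,5)}
Size: 2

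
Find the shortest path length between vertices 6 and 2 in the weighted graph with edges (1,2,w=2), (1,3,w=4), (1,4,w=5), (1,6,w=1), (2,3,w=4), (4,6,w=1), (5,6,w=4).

Step 1: Build adjacency list with weights:
  1: 2(w=2), 3(w=4), 4(w=5), 6(w=1)
  2: 1(w=2), 3(w=4)
  3: 1(w=4), 2(w=4)
  4: 1(w=5), 6(w=1)
  5: 6(w=4)
  6: 1(w=1), 4(w=1), 5(w=4)

Step 2: Apply Dijkstra's algorithm from vertex 6:
  Visit vertex 6 (distance=0)
    Update dist[1] = 1
    Update dist[4] = 1
    Update dist[5] = 4
  Visit vertex 1 (distance=1)
    Update dist[2] = 3
    Update dist[3] = 5
  Visit vertex 4 (distance=1)
  Visit vertex 2 (distance=3)

Step 3: Shortest path: 6 -> 1 -> 2
Total weight: 1 + 2 = 3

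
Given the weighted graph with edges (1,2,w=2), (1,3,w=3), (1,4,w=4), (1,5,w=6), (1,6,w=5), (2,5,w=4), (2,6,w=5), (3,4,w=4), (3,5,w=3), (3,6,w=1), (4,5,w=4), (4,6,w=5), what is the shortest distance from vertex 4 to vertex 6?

Step 1: Build adjacency list with weights:
  1: 2(w=2), 3(w=3), 4(w=4), 5(w=6), 6(w=5)
  2: 1(w=2), 5(w=4), 6(w=5)
  3: 1(w=3), 4(w=4), 5(w=3), 6(w=1)
  4: 1(w=4), 3(w=4), 5(w=4), 6(w=5)
  5: 1(w=6), 2(w=4), 3(w=3), 4(w=4)
  6: 1(w=5), 2(w=5), 3(w=1), 4(w=5)

Step 2: Apply Dijkstra's algorithm from vertex 4:
  Visit vertex 4 (distance=0)
    Update dist[1] = 4
    Update dist[3] = 4
    Update dist[5] = 4
    Update dist[6] = 5
  Visit vertex 1 (distance=4)
    Update dist[2] = 6
  Visit vertex 3 (distance=4)
  Visit vertex 5 (distance=4)
  Visit vertex 6 (distance=5)

Step 3: Shortest path: 4 -> 6
Total weight: 5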